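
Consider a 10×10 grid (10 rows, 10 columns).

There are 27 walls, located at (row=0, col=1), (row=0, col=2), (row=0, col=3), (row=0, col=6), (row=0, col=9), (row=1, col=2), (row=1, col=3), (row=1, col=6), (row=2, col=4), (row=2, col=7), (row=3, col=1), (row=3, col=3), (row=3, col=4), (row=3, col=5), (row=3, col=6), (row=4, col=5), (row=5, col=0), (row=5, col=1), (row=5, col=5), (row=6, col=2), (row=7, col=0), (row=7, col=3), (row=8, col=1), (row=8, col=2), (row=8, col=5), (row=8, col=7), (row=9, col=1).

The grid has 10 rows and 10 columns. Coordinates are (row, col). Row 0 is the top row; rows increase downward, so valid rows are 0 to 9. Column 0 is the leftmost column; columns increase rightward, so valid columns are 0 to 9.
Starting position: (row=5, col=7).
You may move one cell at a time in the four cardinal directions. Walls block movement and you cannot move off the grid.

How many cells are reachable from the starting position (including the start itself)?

BFS flood-fill from (row=5, col=7):
  Distance 0: (row=5, col=7)
  Distance 1: (row=4, col=7), (row=5, col=6), (row=5, col=8), (row=6, col=7)
  Distance 2: (row=3, col=7), (row=4, col=6), (row=4, col=8), (row=5, col=9), (row=6, col=6), (row=6, col=8), (row=7, col=7)
  Distance 3: (row=3, col=8), (row=4, col=9), (row=6, col=5), (row=6, col=9), (row=7, col=6), (row=7, col=8)
  Distance 4: (row=2, col=8), (row=3, col=9), (row=6, col=4), (row=7, col=5), (row=7, col=9), (row=8, col=6), (row=8, col=8)
  Distance 5: (row=1, col=8), (row=2, col=9), (row=5, col=4), (row=6, col=3), (row=7, col=4), (row=8, col=9), (row=9, col=6), (row=9, col=8)
  Distance 6: (row=0, col=8), (row=1, col=7), (row=1, col=9), (row=4, col=4), (row=5, col=3), (row=8, col=4), (row=9, col=5), (row=9, col=7), (row=9, col=9)
  Distance 7: (row=0, col=7), (row=4, col=3), (row=5, col=2), (row=8, col=3), (row=9, col=4)
  Distance 8: (row=4, col=2), (row=9, col=3)
  Distance 9: (row=3, col=2), (row=4, col=1), (row=9, col=2)
  Distance 10: (row=2, col=2), (row=4, col=0)
  Distance 11: (row=2, col=1), (row=2, col=3), (row=3, col=0)
  Distance 12: (row=1, col=1), (row=2, col=0)
  Distance 13: (row=1, col=0)
  Distance 14: (row=0, col=0)
Total reachable: 61 (grid has 73 open cells total)

Answer: Reachable cells: 61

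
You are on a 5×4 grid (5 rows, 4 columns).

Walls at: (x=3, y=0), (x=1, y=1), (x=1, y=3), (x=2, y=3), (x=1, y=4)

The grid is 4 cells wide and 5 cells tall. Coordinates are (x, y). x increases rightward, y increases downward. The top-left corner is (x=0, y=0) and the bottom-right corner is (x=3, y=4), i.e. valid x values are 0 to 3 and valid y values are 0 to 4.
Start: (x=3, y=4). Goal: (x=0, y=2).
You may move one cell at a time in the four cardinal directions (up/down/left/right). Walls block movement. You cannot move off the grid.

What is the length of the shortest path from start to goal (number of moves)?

BFS from (x=3, y=4) until reaching (x=0, y=2):
  Distance 0: (x=3, y=4)
  Distance 1: (x=3, y=3), (x=2, y=4)
  Distance 2: (x=3, y=2)
  Distance 3: (x=3, y=1), (x=2, y=2)
  Distance 4: (x=2, y=1), (x=1, y=2)
  Distance 5: (x=2, y=0), (x=0, y=2)  <- goal reached here
One shortest path (5 moves): (x=3, y=4) -> (x=3, y=3) -> (x=3, y=2) -> (x=2, y=2) -> (x=1, y=2) -> (x=0, y=2)

Answer: Shortest path length: 5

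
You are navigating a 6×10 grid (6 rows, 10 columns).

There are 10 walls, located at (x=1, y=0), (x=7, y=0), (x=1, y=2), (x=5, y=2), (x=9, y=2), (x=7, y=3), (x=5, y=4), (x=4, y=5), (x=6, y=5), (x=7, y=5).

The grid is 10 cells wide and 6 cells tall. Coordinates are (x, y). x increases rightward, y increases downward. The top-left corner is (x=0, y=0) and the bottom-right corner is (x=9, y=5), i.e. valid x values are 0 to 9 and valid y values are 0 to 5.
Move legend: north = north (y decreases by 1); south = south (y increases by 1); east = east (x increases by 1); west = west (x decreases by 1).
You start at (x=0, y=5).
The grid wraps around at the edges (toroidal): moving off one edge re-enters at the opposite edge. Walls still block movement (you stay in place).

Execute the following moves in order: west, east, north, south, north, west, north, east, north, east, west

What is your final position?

Answer: Final position: (x=0, y=2)

Derivation:
Start: (x=0, y=5)
  west (west): (x=0, y=5) -> (x=9, y=5)
  east (east): (x=9, y=5) -> (x=0, y=5)
  north (north): (x=0, y=5) -> (x=0, y=4)
  south (south): (x=0, y=4) -> (x=0, y=5)
  north (north): (x=0, y=5) -> (x=0, y=4)
  west (west): (x=0, y=4) -> (x=9, y=4)
  north (north): (x=9, y=4) -> (x=9, y=3)
  east (east): (x=9, y=3) -> (x=0, y=3)
  north (north): (x=0, y=3) -> (x=0, y=2)
  east (east): blocked, stay at (x=0, y=2)
  west (west): blocked, stay at (x=0, y=2)
Final: (x=0, y=2)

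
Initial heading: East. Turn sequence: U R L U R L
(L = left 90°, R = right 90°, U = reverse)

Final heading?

Answer: Final heading: East

Derivation:
Start: East
  U (U-turn (180°)) -> West
  R (right (90° clockwise)) -> North
  L (left (90° counter-clockwise)) -> West
  U (U-turn (180°)) -> East
  R (right (90° clockwise)) -> South
  L (left (90° counter-clockwise)) -> East
Final: East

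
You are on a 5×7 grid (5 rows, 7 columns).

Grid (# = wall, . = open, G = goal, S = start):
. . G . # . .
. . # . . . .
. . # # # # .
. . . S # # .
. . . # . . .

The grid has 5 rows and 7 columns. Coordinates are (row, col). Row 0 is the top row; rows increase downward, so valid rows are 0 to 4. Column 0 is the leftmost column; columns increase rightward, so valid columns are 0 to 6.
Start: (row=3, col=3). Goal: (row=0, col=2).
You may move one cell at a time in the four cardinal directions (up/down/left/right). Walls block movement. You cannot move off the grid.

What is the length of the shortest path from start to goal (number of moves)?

BFS from (row=3, col=3) until reaching (row=0, col=2):
  Distance 0: (row=3, col=3)
  Distance 1: (row=3, col=2)
  Distance 2: (row=3, col=1), (row=4, col=2)
  Distance 3: (row=2, col=1), (row=3, col=0), (row=4, col=1)
  Distance 4: (row=1, col=1), (row=2, col=0), (row=4, col=0)
  Distance 5: (row=0, col=1), (row=1, col=0)
  Distance 6: (row=0, col=0), (row=0, col=2)  <- goal reached here
One shortest path (6 moves): (row=3, col=3) -> (row=3, col=2) -> (row=3, col=1) -> (row=2, col=1) -> (row=1, col=1) -> (row=0, col=1) -> (row=0, col=2)

Answer: Shortest path length: 6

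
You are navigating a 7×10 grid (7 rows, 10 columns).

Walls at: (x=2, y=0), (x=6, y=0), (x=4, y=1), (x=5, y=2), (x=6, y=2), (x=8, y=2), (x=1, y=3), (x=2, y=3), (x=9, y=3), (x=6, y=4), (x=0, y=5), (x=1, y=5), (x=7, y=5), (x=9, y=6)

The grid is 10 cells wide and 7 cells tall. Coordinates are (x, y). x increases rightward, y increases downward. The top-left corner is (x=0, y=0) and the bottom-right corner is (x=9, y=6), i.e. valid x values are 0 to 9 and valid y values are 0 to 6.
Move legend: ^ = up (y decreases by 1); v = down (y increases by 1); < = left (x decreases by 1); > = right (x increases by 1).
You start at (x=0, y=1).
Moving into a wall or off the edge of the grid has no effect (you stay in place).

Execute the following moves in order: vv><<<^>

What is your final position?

Answer: Final position: (x=1, y=2)

Derivation:
Start: (x=0, y=1)
  v (down): (x=0, y=1) -> (x=0, y=2)
  v (down): (x=0, y=2) -> (x=0, y=3)
  > (right): blocked, stay at (x=0, y=3)
  [×3]< (left): blocked, stay at (x=0, y=3)
  ^ (up): (x=0, y=3) -> (x=0, y=2)
  > (right): (x=0, y=2) -> (x=1, y=2)
Final: (x=1, y=2)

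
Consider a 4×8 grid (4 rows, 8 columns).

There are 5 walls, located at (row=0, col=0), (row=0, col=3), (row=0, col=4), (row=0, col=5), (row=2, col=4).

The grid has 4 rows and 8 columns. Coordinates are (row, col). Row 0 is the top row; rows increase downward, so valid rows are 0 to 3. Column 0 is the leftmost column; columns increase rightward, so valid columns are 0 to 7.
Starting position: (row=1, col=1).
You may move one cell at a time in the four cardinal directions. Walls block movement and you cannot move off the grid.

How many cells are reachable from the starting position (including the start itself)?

BFS flood-fill from (row=1, col=1):
  Distance 0: (row=1, col=1)
  Distance 1: (row=0, col=1), (row=1, col=0), (row=1, col=2), (row=2, col=1)
  Distance 2: (row=0, col=2), (row=1, col=3), (row=2, col=0), (row=2, col=2), (row=3, col=1)
  Distance 3: (row=1, col=4), (row=2, col=3), (row=3, col=0), (row=3, col=2)
  Distance 4: (row=1, col=5), (row=3, col=3)
  Distance 5: (row=1, col=6), (row=2, col=5), (row=3, col=4)
  Distance 6: (row=0, col=6), (row=1, col=7), (row=2, col=6), (row=3, col=5)
  Distance 7: (row=0, col=7), (row=2, col=7), (row=3, col=6)
  Distance 8: (row=3, col=7)
Total reachable: 27 (grid has 27 open cells total)

Answer: Reachable cells: 27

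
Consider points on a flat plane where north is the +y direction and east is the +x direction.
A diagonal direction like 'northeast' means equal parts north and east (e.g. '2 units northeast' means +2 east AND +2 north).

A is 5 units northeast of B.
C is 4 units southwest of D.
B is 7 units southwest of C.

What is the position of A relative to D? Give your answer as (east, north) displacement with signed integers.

Place D at the origin (east=0, north=0).
  C is 4 units southwest of D: delta (east=-4, north=-4); C at (east=-4, north=-4).
  B is 7 units southwest of C: delta (east=-7, north=-7); B at (east=-11, north=-11).
  A is 5 units northeast of B: delta (east=+5, north=+5); A at (east=-6, north=-6).
Therefore A relative to D: (east=-6, north=-6).

Answer: A is at (east=-6, north=-6) relative to D.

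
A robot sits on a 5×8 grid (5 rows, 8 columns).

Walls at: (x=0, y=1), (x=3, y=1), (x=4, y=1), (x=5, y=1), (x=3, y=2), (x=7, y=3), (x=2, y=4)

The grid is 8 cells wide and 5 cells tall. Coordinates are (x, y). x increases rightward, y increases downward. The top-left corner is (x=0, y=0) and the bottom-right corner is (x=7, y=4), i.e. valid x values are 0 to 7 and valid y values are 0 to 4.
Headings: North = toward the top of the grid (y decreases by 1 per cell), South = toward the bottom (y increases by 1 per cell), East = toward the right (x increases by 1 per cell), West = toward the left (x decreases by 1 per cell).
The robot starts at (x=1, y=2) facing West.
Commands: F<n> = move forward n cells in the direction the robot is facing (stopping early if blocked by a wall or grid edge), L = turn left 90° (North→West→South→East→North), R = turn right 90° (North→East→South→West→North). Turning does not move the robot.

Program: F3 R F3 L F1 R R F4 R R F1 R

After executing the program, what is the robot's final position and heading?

Start: (x=1, y=2), facing West
  F3: move forward 1/3 (blocked), now at (x=0, y=2)
  R: turn right, now facing North
  F3: move forward 0/3 (blocked), now at (x=0, y=2)
  L: turn left, now facing West
  F1: move forward 0/1 (blocked), now at (x=0, y=2)
  R: turn right, now facing North
  R: turn right, now facing East
  F4: move forward 2/4 (blocked), now at (x=2, y=2)
  R: turn right, now facing South
  R: turn right, now facing West
  F1: move forward 1, now at (x=1, y=2)
  R: turn right, now facing North
Final: (x=1, y=2), facing North

Answer: Final position: (x=1, y=2), facing North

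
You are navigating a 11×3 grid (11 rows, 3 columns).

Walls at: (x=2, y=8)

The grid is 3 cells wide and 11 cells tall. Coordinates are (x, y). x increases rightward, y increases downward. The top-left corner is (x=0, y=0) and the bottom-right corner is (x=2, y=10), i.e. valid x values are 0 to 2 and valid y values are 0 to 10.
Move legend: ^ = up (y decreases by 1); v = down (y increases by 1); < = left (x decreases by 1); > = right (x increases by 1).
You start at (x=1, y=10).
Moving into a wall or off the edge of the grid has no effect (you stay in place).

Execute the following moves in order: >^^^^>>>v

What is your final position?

Start: (x=1, y=10)
  > (right): (x=1, y=10) -> (x=2, y=10)
  ^ (up): (x=2, y=10) -> (x=2, y=9)
  [×3]^ (up): blocked, stay at (x=2, y=9)
  [×3]> (right): blocked, stay at (x=2, y=9)
  v (down): (x=2, y=9) -> (x=2, y=10)
Final: (x=2, y=10)

Answer: Final position: (x=2, y=10)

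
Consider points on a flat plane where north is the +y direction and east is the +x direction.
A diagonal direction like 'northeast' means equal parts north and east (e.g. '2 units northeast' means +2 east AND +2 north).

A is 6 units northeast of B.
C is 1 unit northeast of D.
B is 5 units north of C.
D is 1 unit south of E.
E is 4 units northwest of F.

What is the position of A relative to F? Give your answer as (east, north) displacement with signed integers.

Answer: A is at (east=3, north=15) relative to F.

Derivation:
Place F at the origin (east=0, north=0).
  E is 4 units northwest of F: delta (east=-4, north=+4); E at (east=-4, north=4).
  D is 1 unit south of E: delta (east=+0, north=-1); D at (east=-4, north=3).
  C is 1 unit northeast of D: delta (east=+1, north=+1); C at (east=-3, north=4).
  B is 5 units north of C: delta (east=+0, north=+5); B at (east=-3, north=9).
  A is 6 units northeast of B: delta (east=+6, north=+6); A at (east=3, north=15).
Therefore A relative to F: (east=3, north=15).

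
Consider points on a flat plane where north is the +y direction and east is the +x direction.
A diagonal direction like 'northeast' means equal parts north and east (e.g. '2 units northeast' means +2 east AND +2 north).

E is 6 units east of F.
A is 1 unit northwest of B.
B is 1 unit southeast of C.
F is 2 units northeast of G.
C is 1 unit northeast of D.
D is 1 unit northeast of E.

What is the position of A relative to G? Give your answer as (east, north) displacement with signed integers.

Answer: A is at (east=10, north=4) relative to G.

Derivation:
Place G at the origin (east=0, north=0).
  F is 2 units northeast of G: delta (east=+2, north=+2); F at (east=2, north=2).
  E is 6 units east of F: delta (east=+6, north=+0); E at (east=8, north=2).
  D is 1 unit northeast of E: delta (east=+1, north=+1); D at (east=9, north=3).
  C is 1 unit northeast of D: delta (east=+1, north=+1); C at (east=10, north=4).
  B is 1 unit southeast of C: delta (east=+1, north=-1); B at (east=11, north=3).
  A is 1 unit northwest of B: delta (east=-1, north=+1); A at (east=10, north=4).
Therefore A relative to G: (east=10, north=4).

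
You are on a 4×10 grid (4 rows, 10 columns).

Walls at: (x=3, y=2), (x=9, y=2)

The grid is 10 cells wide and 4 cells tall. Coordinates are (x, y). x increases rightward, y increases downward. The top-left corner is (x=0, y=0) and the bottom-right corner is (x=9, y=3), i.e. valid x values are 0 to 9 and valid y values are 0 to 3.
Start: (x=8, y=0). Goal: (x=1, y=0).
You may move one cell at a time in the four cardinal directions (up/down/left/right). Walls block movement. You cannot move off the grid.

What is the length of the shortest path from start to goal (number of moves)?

BFS from (x=8, y=0) until reaching (x=1, y=0):
  Distance 0: (x=8, y=0)
  Distance 1: (x=7, y=0), (x=9, y=0), (x=8, y=1)
  Distance 2: (x=6, y=0), (x=7, y=1), (x=9, y=1), (x=8, y=2)
  Distance 3: (x=5, y=0), (x=6, y=1), (x=7, y=2), (x=8, y=3)
  Distance 4: (x=4, y=0), (x=5, y=1), (x=6, y=2), (x=7, y=3), (x=9, y=3)
  Distance 5: (x=3, y=0), (x=4, y=1), (x=5, y=2), (x=6, y=3)
  Distance 6: (x=2, y=0), (x=3, y=1), (x=4, y=2), (x=5, y=3)
  Distance 7: (x=1, y=0), (x=2, y=1), (x=4, y=3)  <- goal reached here
One shortest path (7 moves): (x=8, y=0) -> (x=7, y=0) -> (x=6, y=0) -> (x=5, y=0) -> (x=4, y=0) -> (x=3, y=0) -> (x=2, y=0) -> (x=1, y=0)

Answer: Shortest path length: 7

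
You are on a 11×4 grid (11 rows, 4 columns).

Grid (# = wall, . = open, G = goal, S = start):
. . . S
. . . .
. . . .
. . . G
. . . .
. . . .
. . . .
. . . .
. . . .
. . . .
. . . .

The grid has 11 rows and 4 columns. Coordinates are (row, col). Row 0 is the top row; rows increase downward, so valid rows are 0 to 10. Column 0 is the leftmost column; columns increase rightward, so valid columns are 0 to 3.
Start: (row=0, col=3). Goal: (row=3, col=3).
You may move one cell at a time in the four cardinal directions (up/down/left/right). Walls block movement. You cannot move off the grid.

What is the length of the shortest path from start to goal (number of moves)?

BFS from (row=0, col=3) until reaching (row=3, col=3):
  Distance 0: (row=0, col=3)
  Distance 1: (row=0, col=2), (row=1, col=3)
  Distance 2: (row=0, col=1), (row=1, col=2), (row=2, col=3)
  Distance 3: (row=0, col=0), (row=1, col=1), (row=2, col=2), (row=3, col=3)  <- goal reached here
One shortest path (3 moves): (row=0, col=3) -> (row=1, col=3) -> (row=2, col=3) -> (row=3, col=3)

Answer: Shortest path length: 3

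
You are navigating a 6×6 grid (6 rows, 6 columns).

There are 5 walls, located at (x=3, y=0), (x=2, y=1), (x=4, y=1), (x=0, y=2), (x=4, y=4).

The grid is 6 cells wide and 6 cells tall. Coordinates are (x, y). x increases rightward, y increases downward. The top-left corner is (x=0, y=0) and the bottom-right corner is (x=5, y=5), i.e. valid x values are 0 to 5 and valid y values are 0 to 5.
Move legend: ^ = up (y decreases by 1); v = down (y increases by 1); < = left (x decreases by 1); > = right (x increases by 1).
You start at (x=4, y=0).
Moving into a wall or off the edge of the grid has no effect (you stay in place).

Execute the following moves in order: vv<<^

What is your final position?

Answer: Final position: (x=4, y=0)

Derivation:
Start: (x=4, y=0)
  v (down): blocked, stay at (x=4, y=0)
  v (down): blocked, stay at (x=4, y=0)
  < (left): blocked, stay at (x=4, y=0)
  < (left): blocked, stay at (x=4, y=0)
  ^ (up): blocked, stay at (x=4, y=0)
Final: (x=4, y=0)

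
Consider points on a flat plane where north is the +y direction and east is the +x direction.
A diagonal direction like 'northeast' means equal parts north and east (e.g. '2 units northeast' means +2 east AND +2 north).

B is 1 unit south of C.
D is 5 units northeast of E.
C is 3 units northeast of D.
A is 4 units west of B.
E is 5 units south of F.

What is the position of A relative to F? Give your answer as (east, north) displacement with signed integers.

Place F at the origin (east=0, north=0).
  E is 5 units south of F: delta (east=+0, north=-5); E at (east=0, north=-5).
  D is 5 units northeast of E: delta (east=+5, north=+5); D at (east=5, north=0).
  C is 3 units northeast of D: delta (east=+3, north=+3); C at (east=8, north=3).
  B is 1 unit south of C: delta (east=+0, north=-1); B at (east=8, north=2).
  A is 4 units west of B: delta (east=-4, north=+0); A at (east=4, north=2).
Therefore A relative to F: (east=4, north=2).

Answer: A is at (east=4, north=2) relative to F.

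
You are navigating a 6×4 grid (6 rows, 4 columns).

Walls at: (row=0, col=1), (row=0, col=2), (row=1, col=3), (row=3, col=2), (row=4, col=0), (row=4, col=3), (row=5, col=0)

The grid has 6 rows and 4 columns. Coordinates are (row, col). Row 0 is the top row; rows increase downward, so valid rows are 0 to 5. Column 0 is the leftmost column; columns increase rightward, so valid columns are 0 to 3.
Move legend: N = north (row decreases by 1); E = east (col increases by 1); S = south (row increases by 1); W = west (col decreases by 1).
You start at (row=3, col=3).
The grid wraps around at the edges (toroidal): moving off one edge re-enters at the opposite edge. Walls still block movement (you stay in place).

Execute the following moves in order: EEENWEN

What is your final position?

Start: (row=3, col=3)
  E (east): (row=3, col=3) -> (row=3, col=0)
  E (east): (row=3, col=0) -> (row=3, col=1)
  E (east): blocked, stay at (row=3, col=1)
  N (north): (row=3, col=1) -> (row=2, col=1)
  W (west): (row=2, col=1) -> (row=2, col=0)
  E (east): (row=2, col=0) -> (row=2, col=1)
  N (north): (row=2, col=1) -> (row=1, col=1)
Final: (row=1, col=1)

Answer: Final position: (row=1, col=1)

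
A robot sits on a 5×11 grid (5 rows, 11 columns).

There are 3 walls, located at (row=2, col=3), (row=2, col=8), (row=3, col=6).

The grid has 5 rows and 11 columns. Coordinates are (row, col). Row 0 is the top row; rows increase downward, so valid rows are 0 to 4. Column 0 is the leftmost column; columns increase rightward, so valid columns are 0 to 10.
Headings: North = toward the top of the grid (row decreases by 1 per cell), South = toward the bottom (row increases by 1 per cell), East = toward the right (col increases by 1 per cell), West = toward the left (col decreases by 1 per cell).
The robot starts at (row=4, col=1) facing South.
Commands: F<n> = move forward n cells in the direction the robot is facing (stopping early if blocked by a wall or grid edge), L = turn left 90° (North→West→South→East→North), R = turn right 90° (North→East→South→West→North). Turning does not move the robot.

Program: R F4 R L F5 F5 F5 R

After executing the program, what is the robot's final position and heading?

Answer: Final position: (row=4, col=0), facing North

Derivation:
Start: (row=4, col=1), facing South
  R: turn right, now facing West
  F4: move forward 1/4 (blocked), now at (row=4, col=0)
  R: turn right, now facing North
  L: turn left, now facing West
  [×3]F5: move forward 0/5 (blocked), now at (row=4, col=0)
  R: turn right, now facing North
Final: (row=4, col=0), facing North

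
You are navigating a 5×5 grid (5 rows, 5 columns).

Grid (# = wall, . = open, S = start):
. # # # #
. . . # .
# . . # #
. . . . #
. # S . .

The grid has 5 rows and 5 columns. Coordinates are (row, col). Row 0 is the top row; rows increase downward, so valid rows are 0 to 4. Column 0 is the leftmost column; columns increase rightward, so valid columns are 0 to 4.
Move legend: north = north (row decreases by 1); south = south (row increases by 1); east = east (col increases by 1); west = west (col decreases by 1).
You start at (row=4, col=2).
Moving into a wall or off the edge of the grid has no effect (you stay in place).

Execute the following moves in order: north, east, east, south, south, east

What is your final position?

Start: (row=4, col=2)
  north (north): (row=4, col=2) -> (row=3, col=2)
  east (east): (row=3, col=2) -> (row=3, col=3)
  east (east): blocked, stay at (row=3, col=3)
  south (south): (row=3, col=3) -> (row=4, col=3)
  south (south): blocked, stay at (row=4, col=3)
  east (east): (row=4, col=3) -> (row=4, col=4)
Final: (row=4, col=4)

Answer: Final position: (row=4, col=4)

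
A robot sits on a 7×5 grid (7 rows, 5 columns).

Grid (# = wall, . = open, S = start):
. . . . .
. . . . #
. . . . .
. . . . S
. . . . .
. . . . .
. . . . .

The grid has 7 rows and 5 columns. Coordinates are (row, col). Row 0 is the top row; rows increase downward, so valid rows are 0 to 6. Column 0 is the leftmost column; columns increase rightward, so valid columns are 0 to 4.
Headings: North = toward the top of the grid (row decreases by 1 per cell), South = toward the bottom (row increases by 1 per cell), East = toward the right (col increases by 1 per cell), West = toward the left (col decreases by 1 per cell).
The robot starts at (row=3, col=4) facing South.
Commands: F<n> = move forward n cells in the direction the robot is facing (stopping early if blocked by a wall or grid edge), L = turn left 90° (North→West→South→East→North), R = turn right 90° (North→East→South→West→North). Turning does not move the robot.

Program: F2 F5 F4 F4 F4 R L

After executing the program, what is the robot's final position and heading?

Answer: Final position: (row=6, col=4), facing South

Derivation:
Start: (row=3, col=4), facing South
  F2: move forward 2, now at (row=5, col=4)
  F5: move forward 1/5 (blocked), now at (row=6, col=4)
  [×3]F4: move forward 0/4 (blocked), now at (row=6, col=4)
  R: turn right, now facing West
  L: turn left, now facing South
Final: (row=6, col=4), facing South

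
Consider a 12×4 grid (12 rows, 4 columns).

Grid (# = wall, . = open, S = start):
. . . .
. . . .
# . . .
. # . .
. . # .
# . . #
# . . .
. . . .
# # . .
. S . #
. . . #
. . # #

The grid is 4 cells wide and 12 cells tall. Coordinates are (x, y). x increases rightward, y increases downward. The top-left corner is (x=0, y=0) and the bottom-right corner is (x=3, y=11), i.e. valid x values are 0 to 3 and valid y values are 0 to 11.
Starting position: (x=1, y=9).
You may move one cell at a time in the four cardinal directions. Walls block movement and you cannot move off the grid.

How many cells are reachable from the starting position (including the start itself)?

BFS flood-fill from (x=1, y=9):
  Distance 0: (x=1, y=9)
  Distance 1: (x=0, y=9), (x=2, y=9), (x=1, y=10)
  Distance 2: (x=2, y=8), (x=0, y=10), (x=2, y=10), (x=1, y=11)
  Distance 3: (x=2, y=7), (x=3, y=8), (x=0, y=11)
  Distance 4: (x=2, y=6), (x=1, y=7), (x=3, y=7)
  Distance 5: (x=2, y=5), (x=1, y=6), (x=3, y=6), (x=0, y=7)
  Distance 6: (x=1, y=5)
  Distance 7: (x=1, y=4)
  Distance 8: (x=0, y=4)
  Distance 9: (x=0, y=3)
Total reachable: 22 (grid has 36 open cells total)

Answer: Reachable cells: 22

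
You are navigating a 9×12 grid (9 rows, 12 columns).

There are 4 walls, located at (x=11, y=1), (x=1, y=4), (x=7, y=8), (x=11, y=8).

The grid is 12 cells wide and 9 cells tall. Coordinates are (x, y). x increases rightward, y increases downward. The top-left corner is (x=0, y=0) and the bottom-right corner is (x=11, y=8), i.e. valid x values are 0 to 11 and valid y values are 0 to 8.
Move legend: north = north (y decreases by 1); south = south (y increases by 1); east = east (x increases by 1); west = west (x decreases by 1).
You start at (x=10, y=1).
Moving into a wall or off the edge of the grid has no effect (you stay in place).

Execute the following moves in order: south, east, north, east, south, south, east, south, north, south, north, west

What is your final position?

Start: (x=10, y=1)
  south (south): (x=10, y=1) -> (x=10, y=2)
  east (east): (x=10, y=2) -> (x=11, y=2)
  north (north): blocked, stay at (x=11, y=2)
  east (east): blocked, stay at (x=11, y=2)
  south (south): (x=11, y=2) -> (x=11, y=3)
  south (south): (x=11, y=3) -> (x=11, y=4)
  east (east): blocked, stay at (x=11, y=4)
  south (south): (x=11, y=4) -> (x=11, y=5)
  north (north): (x=11, y=5) -> (x=11, y=4)
  south (south): (x=11, y=4) -> (x=11, y=5)
  north (north): (x=11, y=5) -> (x=11, y=4)
  west (west): (x=11, y=4) -> (x=10, y=4)
Final: (x=10, y=4)

Answer: Final position: (x=10, y=4)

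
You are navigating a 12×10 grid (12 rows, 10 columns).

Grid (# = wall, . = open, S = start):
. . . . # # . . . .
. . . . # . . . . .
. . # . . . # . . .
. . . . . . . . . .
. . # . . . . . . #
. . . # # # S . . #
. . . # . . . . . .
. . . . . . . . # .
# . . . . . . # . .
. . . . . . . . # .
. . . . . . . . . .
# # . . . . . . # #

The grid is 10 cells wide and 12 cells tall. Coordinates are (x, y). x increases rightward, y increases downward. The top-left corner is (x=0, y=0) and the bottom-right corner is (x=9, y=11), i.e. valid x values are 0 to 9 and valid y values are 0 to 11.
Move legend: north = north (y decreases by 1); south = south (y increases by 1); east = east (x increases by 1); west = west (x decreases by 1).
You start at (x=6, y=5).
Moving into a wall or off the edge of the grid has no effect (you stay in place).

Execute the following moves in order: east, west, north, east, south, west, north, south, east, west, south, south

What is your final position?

Start: (x=6, y=5)
  east (east): (x=6, y=5) -> (x=7, y=5)
  west (west): (x=7, y=5) -> (x=6, y=5)
  north (north): (x=6, y=5) -> (x=6, y=4)
  east (east): (x=6, y=4) -> (x=7, y=4)
  south (south): (x=7, y=4) -> (x=7, y=5)
  west (west): (x=7, y=5) -> (x=6, y=5)
  north (north): (x=6, y=5) -> (x=6, y=4)
  south (south): (x=6, y=4) -> (x=6, y=5)
  east (east): (x=6, y=5) -> (x=7, y=5)
  west (west): (x=7, y=5) -> (x=6, y=5)
  south (south): (x=6, y=5) -> (x=6, y=6)
  south (south): (x=6, y=6) -> (x=6, y=7)
Final: (x=6, y=7)

Answer: Final position: (x=6, y=7)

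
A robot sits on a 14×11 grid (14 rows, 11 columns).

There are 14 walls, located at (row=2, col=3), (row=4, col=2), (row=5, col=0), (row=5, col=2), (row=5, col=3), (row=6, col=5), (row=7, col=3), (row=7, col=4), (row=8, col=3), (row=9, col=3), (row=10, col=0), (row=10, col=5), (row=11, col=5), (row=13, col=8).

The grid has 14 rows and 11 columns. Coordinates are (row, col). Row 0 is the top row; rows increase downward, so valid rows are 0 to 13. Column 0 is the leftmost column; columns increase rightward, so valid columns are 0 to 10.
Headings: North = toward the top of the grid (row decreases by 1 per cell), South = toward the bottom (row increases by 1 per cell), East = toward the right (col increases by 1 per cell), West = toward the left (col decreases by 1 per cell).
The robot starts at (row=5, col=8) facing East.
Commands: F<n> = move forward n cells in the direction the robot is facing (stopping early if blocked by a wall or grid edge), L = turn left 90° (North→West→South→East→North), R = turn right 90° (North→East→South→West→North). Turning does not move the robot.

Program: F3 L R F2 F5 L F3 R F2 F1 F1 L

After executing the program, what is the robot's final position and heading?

Answer: Final position: (row=2, col=10), facing North

Derivation:
Start: (row=5, col=8), facing East
  F3: move forward 2/3 (blocked), now at (row=5, col=10)
  L: turn left, now facing North
  R: turn right, now facing East
  F2: move forward 0/2 (blocked), now at (row=5, col=10)
  F5: move forward 0/5 (blocked), now at (row=5, col=10)
  L: turn left, now facing North
  F3: move forward 3, now at (row=2, col=10)
  R: turn right, now facing East
  F2: move forward 0/2 (blocked), now at (row=2, col=10)
  F1: move forward 0/1 (blocked), now at (row=2, col=10)
  F1: move forward 0/1 (blocked), now at (row=2, col=10)
  L: turn left, now facing North
Final: (row=2, col=10), facing North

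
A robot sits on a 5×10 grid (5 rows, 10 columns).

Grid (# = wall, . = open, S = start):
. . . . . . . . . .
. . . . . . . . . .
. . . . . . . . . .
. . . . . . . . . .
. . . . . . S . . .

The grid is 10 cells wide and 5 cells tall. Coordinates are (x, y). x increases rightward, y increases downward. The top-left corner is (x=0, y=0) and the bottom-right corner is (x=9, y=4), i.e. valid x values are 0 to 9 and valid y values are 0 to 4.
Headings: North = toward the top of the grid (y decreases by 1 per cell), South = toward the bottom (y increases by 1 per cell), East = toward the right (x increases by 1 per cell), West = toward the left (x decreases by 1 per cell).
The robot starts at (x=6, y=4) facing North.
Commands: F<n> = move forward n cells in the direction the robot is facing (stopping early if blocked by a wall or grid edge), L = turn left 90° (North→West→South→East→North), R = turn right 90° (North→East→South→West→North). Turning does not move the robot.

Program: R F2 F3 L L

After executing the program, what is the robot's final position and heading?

Answer: Final position: (x=9, y=4), facing West

Derivation:
Start: (x=6, y=4), facing North
  R: turn right, now facing East
  F2: move forward 2, now at (x=8, y=4)
  F3: move forward 1/3 (blocked), now at (x=9, y=4)
  L: turn left, now facing North
  L: turn left, now facing West
Final: (x=9, y=4), facing West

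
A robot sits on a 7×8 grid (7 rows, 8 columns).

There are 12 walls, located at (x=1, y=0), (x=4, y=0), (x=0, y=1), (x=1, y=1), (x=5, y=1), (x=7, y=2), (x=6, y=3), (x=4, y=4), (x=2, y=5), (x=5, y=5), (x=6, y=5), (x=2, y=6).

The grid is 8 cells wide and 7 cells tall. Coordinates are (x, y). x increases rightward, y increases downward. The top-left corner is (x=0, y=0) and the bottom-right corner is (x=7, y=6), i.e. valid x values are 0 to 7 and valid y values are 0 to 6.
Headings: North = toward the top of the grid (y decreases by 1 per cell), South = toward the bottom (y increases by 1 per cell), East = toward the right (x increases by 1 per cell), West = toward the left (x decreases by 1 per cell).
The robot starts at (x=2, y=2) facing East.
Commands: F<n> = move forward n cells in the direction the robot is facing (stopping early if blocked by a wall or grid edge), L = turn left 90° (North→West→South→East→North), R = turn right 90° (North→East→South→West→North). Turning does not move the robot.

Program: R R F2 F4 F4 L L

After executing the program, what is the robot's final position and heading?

Start: (x=2, y=2), facing East
  R: turn right, now facing South
  R: turn right, now facing West
  F2: move forward 2, now at (x=0, y=2)
  F4: move forward 0/4 (blocked), now at (x=0, y=2)
  F4: move forward 0/4 (blocked), now at (x=0, y=2)
  L: turn left, now facing South
  L: turn left, now facing East
Final: (x=0, y=2), facing East

Answer: Final position: (x=0, y=2), facing East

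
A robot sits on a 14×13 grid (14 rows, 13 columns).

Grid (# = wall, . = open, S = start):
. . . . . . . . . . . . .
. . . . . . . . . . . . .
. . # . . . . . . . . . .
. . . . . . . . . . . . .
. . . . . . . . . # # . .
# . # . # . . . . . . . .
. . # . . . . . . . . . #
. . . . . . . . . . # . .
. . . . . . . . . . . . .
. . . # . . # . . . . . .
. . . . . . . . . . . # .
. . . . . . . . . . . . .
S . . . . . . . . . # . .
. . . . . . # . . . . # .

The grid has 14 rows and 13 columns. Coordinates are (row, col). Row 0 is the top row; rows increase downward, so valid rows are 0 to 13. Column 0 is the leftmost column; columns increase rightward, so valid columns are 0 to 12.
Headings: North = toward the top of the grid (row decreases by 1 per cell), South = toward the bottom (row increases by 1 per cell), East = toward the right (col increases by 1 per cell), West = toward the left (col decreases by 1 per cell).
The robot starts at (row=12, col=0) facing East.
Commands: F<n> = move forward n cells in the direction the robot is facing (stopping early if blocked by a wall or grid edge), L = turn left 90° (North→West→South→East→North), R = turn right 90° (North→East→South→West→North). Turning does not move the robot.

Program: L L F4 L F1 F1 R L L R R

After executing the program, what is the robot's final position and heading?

Start: (row=12, col=0), facing East
  L: turn left, now facing North
  L: turn left, now facing West
  F4: move forward 0/4 (blocked), now at (row=12, col=0)
  L: turn left, now facing South
  F1: move forward 1, now at (row=13, col=0)
  F1: move forward 0/1 (blocked), now at (row=13, col=0)
  R: turn right, now facing West
  L: turn left, now facing South
  L: turn left, now facing East
  R: turn right, now facing South
  R: turn right, now facing West
Final: (row=13, col=0), facing West

Answer: Final position: (row=13, col=0), facing West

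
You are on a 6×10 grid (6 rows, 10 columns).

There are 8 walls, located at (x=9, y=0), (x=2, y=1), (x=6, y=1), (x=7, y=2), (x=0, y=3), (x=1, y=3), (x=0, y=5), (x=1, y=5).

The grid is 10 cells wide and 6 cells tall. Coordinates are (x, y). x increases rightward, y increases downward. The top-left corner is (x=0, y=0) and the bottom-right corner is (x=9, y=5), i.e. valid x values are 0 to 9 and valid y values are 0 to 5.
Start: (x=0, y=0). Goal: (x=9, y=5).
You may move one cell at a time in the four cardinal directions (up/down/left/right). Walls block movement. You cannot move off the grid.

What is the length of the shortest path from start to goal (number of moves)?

BFS from (x=0, y=0) until reaching (x=9, y=5):
  Distance 0: (x=0, y=0)
  Distance 1: (x=1, y=0), (x=0, y=1)
  Distance 2: (x=2, y=0), (x=1, y=1), (x=0, y=2)
  Distance 3: (x=3, y=0), (x=1, y=2)
  Distance 4: (x=4, y=0), (x=3, y=1), (x=2, y=2)
  Distance 5: (x=5, y=0), (x=4, y=1), (x=3, y=2), (x=2, y=3)
  Distance 6: (x=6, y=0), (x=5, y=1), (x=4, y=2), (x=3, y=3), (x=2, y=4)
  Distance 7: (x=7, y=0), (x=5, y=2), (x=4, y=3), (x=1, y=4), (x=3, y=4), (x=2, y=5)
  Distance 8: (x=8, y=0), (x=7, y=1), (x=6, y=2), (x=5, y=3), (x=0, y=4), (x=4, y=4), (x=3, y=5)
  Distance 9: (x=8, y=1), (x=6, y=3), (x=5, y=4), (x=4, y=5)
  Distance 10: (x=9, y=1), (x=8, y=2), (x=7, y=3), (x=6, y=4), (x=5, y=5)
  Distance 11: (x=9, y=2), (x=8, y=3), (x=7, y=4), (x=6, y=5)
  Distance 12: (x=9, y=3), (x=8, y=4), (x=7, y=5)
  Distance 13: (x=9, y=4), (x=8, y=5)
  Distance 14: (x=9, y=5)  <- goal reached here
One shortest path (14 moves): (x=0, y=0) -> (x=1, y=0) -> (x=2, y=0) -> (x=3, y=0) -> (x=4, y=0) -> (x=5, y=0) -> (x=6, y=0) -> (x=7, y=0) -> (x=8, y=0) -> (x=8, y=1) -> (x=9, y=1) -> (x=9, y=2) -> (x=9, y=3) -> (x=9, y=4) -> (x=9, y=5)

Answer: Shortest path length: 14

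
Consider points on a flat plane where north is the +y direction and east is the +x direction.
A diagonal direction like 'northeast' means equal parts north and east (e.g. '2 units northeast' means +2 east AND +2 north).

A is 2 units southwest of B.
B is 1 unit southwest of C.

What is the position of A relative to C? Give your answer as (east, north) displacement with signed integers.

Place C at the origin (east=0, north=0).
  B is 1 unit southwest of C: delta (east=-1, north=-1); B at (east=-1, north=-1).
  A is 2 units southwest of B: delta (east=-2, north=-2); A at (east=-3, north=-3).
Therefore A relative to C: (east=-3, north=-3).

Answer: A is at (east=-3, north=-3) relative to C.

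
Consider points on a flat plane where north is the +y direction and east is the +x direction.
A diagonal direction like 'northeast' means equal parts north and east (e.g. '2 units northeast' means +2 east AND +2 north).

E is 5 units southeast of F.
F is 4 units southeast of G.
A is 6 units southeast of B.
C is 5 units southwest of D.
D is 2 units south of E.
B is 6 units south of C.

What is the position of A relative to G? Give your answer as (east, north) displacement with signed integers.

Place G at the origin (east=0, north=0).
  F is 4 units southeast of G: delta (east=+4, north=-4); F at (east=4, north=-4).
  E is 5 units southeast of F: delta (east=+5, north=-5); E at (east=9, north=-9).
  D is 2 units south of E: delta (east=+0, north=-2); D at (east=9, north=-11).
  C is 5 units southwest of D: delta (east=-5, north=-5); C at (east=4, north=-16).
  B is 6 units south of C: delta (east=+0, north=-6); B at (east=4, north=-22).
  A is 6 units southeast of B: delta (east=+6, north=-6); A at (east=10, north=-28).
Therefore A relative to G: (east=10, north=-28).

Answer: A is at (east=10, north=-28) relative to G.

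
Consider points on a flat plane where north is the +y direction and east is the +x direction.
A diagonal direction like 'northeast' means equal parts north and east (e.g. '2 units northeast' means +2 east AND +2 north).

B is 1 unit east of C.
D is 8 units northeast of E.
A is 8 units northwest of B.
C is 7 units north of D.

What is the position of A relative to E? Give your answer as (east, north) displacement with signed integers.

Answer: A is at (east=1, north=23) relative to E.

Derivation:
Place E at the origin (east=0, north=0).
  D is 8 units northeast of E: delta (east=+8, north=+8); D at (east=8, north=8).
  C is 7 units north of D: delta (east=+0, north=+7); C at (east=8, north=15).
  B is 1 unit east of C: delta (east=+1, north=+0); B at (east=9, north=15).
  A is 8 units northwest of B: delta (east=-8, north=+8); A at (east=1, north=23).
Therefore A relative to E: (east=1, north=23).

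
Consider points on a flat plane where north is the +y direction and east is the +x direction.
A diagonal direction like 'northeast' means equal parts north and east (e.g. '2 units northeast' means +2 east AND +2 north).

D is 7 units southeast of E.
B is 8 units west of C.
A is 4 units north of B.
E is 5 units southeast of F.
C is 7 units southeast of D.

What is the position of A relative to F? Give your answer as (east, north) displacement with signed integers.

Place F at the origin (east=0, north=0).
  E is 5 units southeast of F: delta (east=+5, north=-5); E at (east=5, north=-5).
  D is 7 units southeast of E: delta (east=+7, north=-7); D at (east=12, north=-12).
  C is 7 units southeast of D: delta (east=+7, north=-7); C at (east=19, north=-19).
  B is 8 units west of C: delta (east=-8, north=+0); B at (east=11, north=-19).
  A is 4 units north of B: delta (east=+0, north=+4); A at (east=11, north=-15).
Therefore A relative to F: (east=11, north=-15).

Answer: A is at (east=11, north=-15) relative to F.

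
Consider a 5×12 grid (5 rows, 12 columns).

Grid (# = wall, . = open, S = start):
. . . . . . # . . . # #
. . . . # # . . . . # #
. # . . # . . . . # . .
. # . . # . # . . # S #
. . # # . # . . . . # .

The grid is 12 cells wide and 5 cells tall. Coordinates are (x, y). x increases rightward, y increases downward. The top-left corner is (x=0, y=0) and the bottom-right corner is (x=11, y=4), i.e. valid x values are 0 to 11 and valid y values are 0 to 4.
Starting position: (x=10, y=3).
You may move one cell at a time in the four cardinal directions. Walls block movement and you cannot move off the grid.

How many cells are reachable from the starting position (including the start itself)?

BFS flood-fill from (x=10, y=3):
  Distance 0: (x=10, y=3)
  Distance 1: (x=10, y=2)
  Distance 2: (x=11, y=2)
Total reachable: 3 (grid has 41 open cells total)

Answer: Reachable cells: 3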